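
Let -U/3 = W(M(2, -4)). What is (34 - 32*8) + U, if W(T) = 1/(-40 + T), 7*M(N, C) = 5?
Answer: -61029/275 ≈ -221.92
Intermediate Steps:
M(N, C) = 5/7 (M(N, C) = (⅐)*5 = 5/7)
U = 21/275 (U = -3/(-40 + 5/7) = -3/(-275/7) = -3*(-7/275) = 21/275 ≈ 0.076364)
(34 - 32*8) + U = (34 - 32*8) + 21/275 = (34 - 256) + 21/275 = -222 + 21/275 = -61029/275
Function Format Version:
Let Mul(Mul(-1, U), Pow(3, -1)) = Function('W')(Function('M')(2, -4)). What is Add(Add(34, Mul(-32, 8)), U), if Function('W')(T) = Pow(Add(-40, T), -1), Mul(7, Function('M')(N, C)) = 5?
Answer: Rational(-61029, 275) ≈ -221.92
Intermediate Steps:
Function('M')(N, C) = Rational(5, 7) (Function('M')(N, C) = Mul(Rational(1, 7), 5) = Rational(5, 7))
U = Rational(21, 275) (U = Mul(-3, Pow(Add(-40, Rational(5, 7)), -1)) = Mul(-3, Pow(Rational(-275, 7), -1)) = Mul(-3, Rational(-7, 275)) = Rational(21, 275) ≈ 0.076364)
Add(Add(34, Mul(-32, 8)), U) = Add(Add(34, Mul(-32, 8)), Rational(21, 275)) = Add(Add(34, -256), Rational(21, 275)) = Add(-222, Rational(21, 275)) = Rational(-61029, 275)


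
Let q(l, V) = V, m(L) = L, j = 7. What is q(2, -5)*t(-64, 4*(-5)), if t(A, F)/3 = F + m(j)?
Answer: 195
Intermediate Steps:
t(A, F) = 21 + 3*F (t(A, F) = 3*(F + 7) = 3*(7 + F) = 21 + 3*F)
q(2, -5)*t(-64, 4*(-5)) = -5*(21 + 3*(4*(-5))) = -5*(21 + 3*(-20)) = -5*(21 - 60) = -5*(-39) = 195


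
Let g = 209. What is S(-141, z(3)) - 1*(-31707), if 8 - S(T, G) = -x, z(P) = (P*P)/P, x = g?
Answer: 31924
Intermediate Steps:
x = 209
z(P) = P (z(P) = P²/P = P)
S(T, G) = 217 (S(T, G) = 8 - (-1)*209 = 8 - 1*(-209) = 8 + 209 = 217)
S(-141, z(3)) - 1*(-31707) = 217 - 1*(-31707) = 217 + 31707 = 31924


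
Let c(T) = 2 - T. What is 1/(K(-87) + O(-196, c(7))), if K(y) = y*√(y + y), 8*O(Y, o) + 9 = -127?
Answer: I/(-17*I + 87*√174) ≈ -1.2905e-5 + 0.00087119*I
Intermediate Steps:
O(Y, o) = -17 (O(Y, o) = -9/8 + (⅛)*(-127) = -9/8 - 127/8 = -17)
K(y) = √2*y^(3/2) (K(y) = y*√(2*y) = y*(√2*√y) = √2*y^(3/2))
1/(K(-87) + O(-196, c(7))) = 1/(√2*(-87)^(3/2) - 17) = 1/(√2*(-87*I*√87) - 17) = 1/(-87*I*√174 - 17) = 1/(-17 - 87*I*√174)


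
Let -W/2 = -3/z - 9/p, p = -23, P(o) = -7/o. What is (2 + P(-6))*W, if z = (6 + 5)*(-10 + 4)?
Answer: -4199/1518 ≈ -2.7661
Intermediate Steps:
z = -66 (z = 11*(-6) = -66)
W = -221/253 (W = -2*(-3/(-66) - 9/(-23)) = -2*(-3*(-1/66) - 9*(-1/23)) = -2*(1/22 + 9/23) = -2*221/506 = -221/253 ≈ -0.87352)
(2 + P(-6))*W = (2 - 7/(-6))*(-221/253) = (2 - 7*(-⅙))*(-221/253) = (2 + 7/6)*(-221/253) = (19/6)*(-221/253) = -4199/1518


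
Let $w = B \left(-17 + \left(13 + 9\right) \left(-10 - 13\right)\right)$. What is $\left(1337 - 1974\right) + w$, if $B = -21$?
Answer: $10346$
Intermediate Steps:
$w = 10983$ ($w = - 21 \left(-17 + \left(13 + 9\right) \left(-10 - 13\right)\right) = - 21 \left(-17 + 22 \left(-23\right)\right) = - 21 \left(-17 - 506\right) = \left(-21\right) \left(-523\right) = 10983$)
$\left(1337 - 1974\right) + w = \left(1337 - 1974\right) + 10983 = -637 + 10983 = 10346$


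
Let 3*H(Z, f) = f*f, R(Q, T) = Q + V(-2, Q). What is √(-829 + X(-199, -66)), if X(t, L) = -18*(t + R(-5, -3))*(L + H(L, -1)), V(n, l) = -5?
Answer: I*√247867 ≈ 497.86*I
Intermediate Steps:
R(Q, T) = -5 + Q (R(Q, T) = Q - 5 = -5 + Q)
H(Z, f) = f²/3 (H(Z, f) = (f*f)/3 = f²/3)
X(t, L) = -18*(-10 + t)*(⅓ + L) (X(t, L) = -18*(t + (-5 - 5))*(L + (⅓)*(-1)²) = -18*(t - 10)*(L + (⅓)*1) = -18*(-10 + t)*(L + ⅓) = -18*(-10 + t)*(⅓ + L))
√(-829 + X(-199, -66)) = √(-829 + (60 - 6*(-199) + 180*(-66) - 18*(-66)*(-199))) = √(-829 + (60 + 1194 - 11880 - 236412)) = √(-829 - 247038) = √(-247867) = I*√247867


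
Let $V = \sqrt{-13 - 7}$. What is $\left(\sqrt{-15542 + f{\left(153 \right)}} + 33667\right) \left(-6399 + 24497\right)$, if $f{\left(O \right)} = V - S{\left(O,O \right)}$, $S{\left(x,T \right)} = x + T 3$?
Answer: $609305366 + 18098 \sqrt{-16154 + 2 i \sqrt{5}} \approx 6.0931 \cdot 10^{8} + 2.3002 \cdot 10^{6} i$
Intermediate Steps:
$S{\left(x,T \right)} = x + 3 T$
$V = 2 i \sqrt{5}$ ($V = \sqrt{-20} = 2 i \sqrt{5} \approx 4.4721 i$)
$f{\left(O \right)} = - 4 O + 2 i \sqrt{5}$ ($f{\left(O \right)} = 2 i \sqrt{5} - \left(O + 3 O\right) = 2 i \sqrt{5} - 4 O = - 4 O + 2 i \sqrt{5}$)
$\left(\sqrt{-15542 + f{\left(153 \right)}} + 33667\right) \left(-6399 + 24497\right) = \left(\sqrt{-15542 + \left(\left(-4\right) 153 + 2 i \sqrt{5}\right)} + 33667\right) \left(-6399 + 24497\right) = \left(\sqrt{-15542 - \left(612 - 2 i \sqrt{5}\right)} + 33667\right) 18098 = \left(\sqrt{-16154 + 2 i \sqrt{5}} + 33667\right) 18098 = \left(33667 + \sqrt{-16154 + 2 i \sqrt{5}}\right) 18098 = 609305366 + 18098 \sqrt{-16154 + 2 i \sqrt{5}}$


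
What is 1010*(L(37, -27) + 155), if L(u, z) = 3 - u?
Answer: 122210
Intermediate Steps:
1010*(L(37, -27) + 155) = 1010*((3 - 1*37) + 155) = 1010*((3 - 37) + 155) = 1010*(-34 + 155) = 1010*121 = 122210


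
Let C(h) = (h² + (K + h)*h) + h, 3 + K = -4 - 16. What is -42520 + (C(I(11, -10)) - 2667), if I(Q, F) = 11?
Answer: -45187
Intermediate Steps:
K = -23 (K = -3 + (-4 - 16) = -3 - 20 = -23)
C(h) = h + h² + h*(-23 + h) (C(h) = (h² + (-23 + h)*h) + h = (h² + h*(-23 + h)) + h = h + h² + h*(-23 + h))
-42520 + (C(I(11, -10)) - 2667) = -42520 + (2*11*(-11 + 11) - 2667) = -42520 + (2*11*0 - 2667) = -42520 + (0 - 2667) = -42520 - 2667 = -45187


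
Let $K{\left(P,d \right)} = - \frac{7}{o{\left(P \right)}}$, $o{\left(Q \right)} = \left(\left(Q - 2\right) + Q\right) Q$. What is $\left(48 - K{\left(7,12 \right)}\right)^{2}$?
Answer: $\frac{332929}{144} \approx 2312.0$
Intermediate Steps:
$o{\left(Q \right)} = Q \left(-2 + 2 Q\right)$ ($o{\left(Q \right)} = \left(\left(-2 + Q\right) + Q\right) Q = \left(-2 + 2 Q\right) Q = Q \left(-2 + 2 Q\right)$)
$K{\left(P,d \right)} = - \frac{7}{2 P \left(-1 + P\right)}$
$\left(48 - K{\left(7,12 \right)}\right)^{2} = \left(48 - - \frac{7}{2 \cdot 7 \left(-1 + 7\right)}\right)^{2} = \left(48 - \left(- \frac{7}{2}\right) \frac{1}{7} \cdot \frac{1}{6}\right)^{2} = \left(48 - - \frac{1}{12}\right)^{2} = \left(48 + \frac{1}{12}\right)^{2} = \left(\frac{577}{12}\right)^{2} = \frac{332929}{144}$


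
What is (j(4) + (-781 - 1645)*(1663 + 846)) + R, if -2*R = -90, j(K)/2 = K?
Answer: -6086781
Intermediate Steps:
j(K) = 2*K
R = 45 (R = -½*(-90) = 45)
(j(4) + (-781 - 1645)*(1663 + 846)) + R = (2*4 + (-781 - 1645)*(1663 + 846)) + 45 = (8 - 2426*2509) + 45 = (8 - 6086834) + 45 = -6086826 + 45 = -6086781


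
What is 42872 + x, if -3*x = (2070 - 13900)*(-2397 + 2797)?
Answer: 4860616/3 ≈ 1.6202e+6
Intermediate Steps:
x = 4732000/3 (x = -(2070 - 13900)*(-2397 + 2797)/3 = -(-11830)*400/3 = -⅓*(-4732000) = 4732000/3 ≈ 1.5773e+6)
42872 + x = 42872 + 4732000/3 = 4860616/3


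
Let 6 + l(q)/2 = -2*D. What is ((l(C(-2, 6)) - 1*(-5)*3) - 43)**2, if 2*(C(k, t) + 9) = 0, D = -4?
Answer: 576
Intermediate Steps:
C(k, t) = -9 (C(k, t) = -9 + (1/2)*0 = -9 + 0 = -9)
l(q) = 4 (l(q) = -12 + 2*(-2*(-4)) = -12 + 2*8 = -12 + 16 = 4)
((l(C(-2, 6)) - 1*(-5)*3) - 43)**2 = ((4 - 1*(-5)*3) - 43)**2 = ((4 + 5*3) - 43)**2 = ((4 + 15) - 43)**2 = (19 - 43)**2 = (-24)**2 = 576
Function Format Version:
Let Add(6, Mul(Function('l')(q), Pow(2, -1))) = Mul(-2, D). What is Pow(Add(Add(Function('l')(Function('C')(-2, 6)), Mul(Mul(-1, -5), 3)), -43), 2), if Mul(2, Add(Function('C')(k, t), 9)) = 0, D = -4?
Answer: 576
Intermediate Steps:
Function('C')(k, t) = -9 (Function('C')(k, t) = Add(-9, Mul(Rational(1, 2), 0)) = Add(-9, 0) = -9)
Function('l')(q) = 4 (Function('l')(q) = Add(-12, Mul(2, Mul(-2, -4))) = Add(-12, Mul(2, 8)) = Add(-12, 16) = 4)
Pow(Add(Add(Function('l')(Function('C')(-2, 6)), Mul(Mul(-1, -5), 3)), -43), 2) = Pow(Add(Add(4, Mul(Mul(-1, -5), 3)), -43), 2) = Pow(Add(Add(4, Mul(5, 3)), -43), 2) = Pow(Add(Add(4, 15), -43), 2) = Pow(Add(19, -43), 2) = Pow(-24, 2) = 576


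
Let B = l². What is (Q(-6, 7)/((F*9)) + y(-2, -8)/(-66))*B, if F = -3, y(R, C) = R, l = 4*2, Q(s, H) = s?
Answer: 1600/99 ≈ 16.162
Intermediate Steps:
l = 8
B = 64 (B = 8² = 64)
(Q(-6, 7)/((F*9)) + y(-2, -8)/(-66))*B = (-6/((-3*9)) - 2/(-66))*64 = (-6/(-27) - 2*(-1/66))*64 = (-6*(-1/27) + 1/33)*64 = (2/9 + 1/33)*64 = (25/99)*64 = 1600/99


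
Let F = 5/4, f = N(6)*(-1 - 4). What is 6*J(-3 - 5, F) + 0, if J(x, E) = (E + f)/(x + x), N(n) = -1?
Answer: -75/32 ≈ -2.3438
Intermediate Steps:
f = 5 (f = -(-1 - 4) = -1*(-5) = 5)
F = 5/4 (F = 5*(1/4) = 5/4 ≈ 1.2500)
J(x, E) = (5 + E)/(2*x) (J(x, E) = (E + 5)/(x + x) = (5 + E)/((2*x)) = (5 + E)*(1/(2*x)) = (5 + E)/(2*x))
6*J(-3 - 5, F) + 0 = 6*((5 + 5/4)/(2*(-3 - 5))) + 0 = 6*((1/2)*(25/4)/(-8)) + 0 = 6*((1/2)*(-1/8)*(25/4)) + 0 = 6*(-25/64) + 0 = -75/32 + 0 = -75/32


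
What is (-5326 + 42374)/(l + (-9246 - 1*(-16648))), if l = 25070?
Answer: 421/369 ≈ 1.1409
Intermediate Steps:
(-5326 + 42374)/(l + (-9246 - 1*(-16648))) = (-5326 + 42374)/(25070 + (-9246 - 1*(-16648))) = 37048/(25070 + (-9246 + 16648)) = 37048/(25070 + 7402) = 37048/32472 = 37048*(1/32472) = 421/369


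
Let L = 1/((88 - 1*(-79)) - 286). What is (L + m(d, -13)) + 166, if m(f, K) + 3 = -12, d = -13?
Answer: 17968/119 ≈ 150.99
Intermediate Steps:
m(f, K) = -15 (m(f, K) = -3 - 12 = -15)
L = -1/119 (L = 1/((88 + 79) - 286) = 1/(167 - 286) = 1/(-119) = -1/119 ≈ -0.0084034)
(L + m(d, -13)) + 166 = (-1/119 - 15) + 166 = -1786/119 + 166 = 17968/119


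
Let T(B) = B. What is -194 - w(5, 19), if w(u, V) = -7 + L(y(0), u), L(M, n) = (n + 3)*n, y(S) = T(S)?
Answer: -227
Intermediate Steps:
y(S) = S
L(M, n) = n*(3 + n) (L(M, n) = (3 + n)*n = n*(3 + n))
w(u, V) = -7 + u*(3 + u)
-194 - w(5, 19) = -194 - (-7 + 5*(3 + 5)) = -194 - (-7 + 5*8) = -194 - (-7 + 40) = -194 - 1*33 = -194 - 33 = -227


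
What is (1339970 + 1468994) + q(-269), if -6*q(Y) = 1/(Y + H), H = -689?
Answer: 16145925073/5748 ≈ 2.8090e+6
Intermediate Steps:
q(Y) = -1/(6*(-689 + Y)) (q(Y) = -1/(6*(Y - 689)) = -1/(6*(-689 + Y)))
(1339970 + 1468994) + q(-269) = (1339970 + 1468994) - 1/(-4134 + 6*(-269)) = 2808964 - 1/(-4134 - 1614) = 2808964 - 1/(-5748) = 2808964 - 1*(-1/5748) = 2808964 + 1/5748 = 16145925073/5748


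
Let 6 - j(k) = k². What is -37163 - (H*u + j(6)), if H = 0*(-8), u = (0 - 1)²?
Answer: -37133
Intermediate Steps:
j(k) = 6 - k²
u = 1 (u = (-1)² = 1)
H = 0
-37163 - (H*u + j(6)) = -37163 - (0*1 + (6 - 1*6²)) = -37163 - (0 + (6 - 1*36)) = -37163 - (0 + (6 - 36)) = -37163 - (0 - 30) = -37163 - 1*(-30) = -37163 + 30 = -37133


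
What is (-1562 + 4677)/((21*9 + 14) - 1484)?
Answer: -445/183 ≈ -2.4317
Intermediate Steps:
(-1562 + 4677)/((21*9 + 14) - 1484) = 3115/((189 + 14) - 1484) = 3115/(203 - 1484) = 3115/(-1281) = 3115*(-1/1281) = -445/183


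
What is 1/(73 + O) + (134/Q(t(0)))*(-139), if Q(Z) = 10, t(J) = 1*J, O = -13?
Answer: -22351/12 ≈ -1862.6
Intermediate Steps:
t(J) = J
1/(73 + O) + (134/Q(t(0)))*(-139) = 1/(73 - 13) + (134/10)*(-139) = 1/60 + (134*(⅒))*(-139) = 1/60 + (67/5)*(-139) = 1/60 - 9313/5 = -22351/12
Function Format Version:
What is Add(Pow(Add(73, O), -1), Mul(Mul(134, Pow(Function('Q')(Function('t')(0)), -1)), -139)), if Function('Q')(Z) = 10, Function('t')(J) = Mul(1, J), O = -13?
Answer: Rational(-22351, 12) ≈ -1862.6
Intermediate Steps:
Function('t')(J) = J
Add(Pow(Add(73, O), -1), Mul(Mul(134, Pow(Function('Q')(Function('t')(0)), -1)), -139)) = Add(Pow(Add(73, -13), -1), Mul(Mul(134, Pow(10, -1)), -139)) = Add(Pow(60, -1), Mul(Mul(134, Rational(1, 10)), -139)) = Add(Rational(1, 60), Mul(Rational(67, 5), -139)) = Add(Rational(1, 60), Rational(-9313, 5)) = Rational(-22351, 12)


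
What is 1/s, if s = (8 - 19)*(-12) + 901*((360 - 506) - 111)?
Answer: -1/231425 ≈ -4.3211e-6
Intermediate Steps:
s = -231425 (s = -11*(-12) + 901*(-146 - 111) = 132 + 901*(-257) = 132 - 231557 = -231425)
1/s = 1/(-231425) = -1/231425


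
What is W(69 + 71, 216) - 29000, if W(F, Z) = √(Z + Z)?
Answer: -29000 + 12*√3 ≈ -28979.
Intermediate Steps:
W(F, Z) = √2*√Z (W(F, Z) = √(2*Z) = √2*√Z)
W(69 + 71, 216) - 29000 = √2*√216 - 29000 = √2*(6*√6) - 29000 = 12*√3 - 29000 = -29000 + 12*√3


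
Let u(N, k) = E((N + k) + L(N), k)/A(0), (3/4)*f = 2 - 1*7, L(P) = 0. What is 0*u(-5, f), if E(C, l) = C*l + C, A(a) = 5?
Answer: 0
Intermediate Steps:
f = -20/3 (f = 4*(2 - 1*7)/3 = 4*(2 - 7)/3 = (4/3)*(-5) = -20/3 ≈ -6.6667)
E(C, l) = C + C*l
u(N, k) = (1 + k)*(N + k)/5 (u(N, k) = (((N + k) + 0)*(1 + k))/5 = ((N + k)*(1 + k))*(⅕) = ((1 + k)*(N + k))*(⅕) = (1 + k)*(N + k)/5)
0*u(-5, f) = 0*((1 - 20/3)*(-5 - 20/3)/5) = 0*((⅕)*(-17/3)*(-35/3)) = 0*(119/9) = 0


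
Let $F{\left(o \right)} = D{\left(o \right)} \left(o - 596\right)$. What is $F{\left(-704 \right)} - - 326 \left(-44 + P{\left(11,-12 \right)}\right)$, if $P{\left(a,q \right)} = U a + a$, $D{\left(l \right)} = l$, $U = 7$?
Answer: $929544$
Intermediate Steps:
$P{\left(a,q \right)} = 8 a$ ($P{\left(a,q \right)} = 7 a + a = 8 a$)
$F{\left(o \right)} = o \left(-596 + o\right)$ ($F{\left(o \right)} = o \left(o - 596\right) = o \left(-596 + o\right)$)
$F{\left(-704 \right)} - - 326 \left(-44 + P{\left(11,-12 \right)}\right) = - 704 \left(-596 - 704\right) - - 326 \left(-44 + 8 \cdot 11\right) = \left(-704\right) \left(-1300\right) - - 326 \left(-44 + 88\right) = 915200 - \left(-326\right) 44 = 915200 - -14344 = 915200 + 14344 = 929544$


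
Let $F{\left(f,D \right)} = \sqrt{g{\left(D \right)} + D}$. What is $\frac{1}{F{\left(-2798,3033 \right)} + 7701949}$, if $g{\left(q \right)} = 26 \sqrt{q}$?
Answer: $\frac{1}{7701949 + \sqrt{3033 + 78 \sqrt{337}}} \approx 1.2984 \cdot 10^{-7}$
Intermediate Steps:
$F{\left(f,D \right)} = \sqrt{D + 26 \sqrt{D}}$ ($F{\left(f,D \right)} = \sqrt{26 \sqrt{D} + D} = \sqrt{D + 26 \sqrt{D}}$)
$\frac{1}{F{\left(-2798,3033 \right)} + 7701949} = \frac{1}{\sqrt{3033 + 26 \sqrt{3033}} + 7701949} = \frac{1}{\sqrt{3033 + 26 \cdot 3 \sqrt{337}} + 7701949} = \frac{1}{\sqrt{3033 + 78 \sqrt{337}} + 7701949} = \frac{1}{7701949 + \sqrt{3033 + 78 \sqrt{337}}}$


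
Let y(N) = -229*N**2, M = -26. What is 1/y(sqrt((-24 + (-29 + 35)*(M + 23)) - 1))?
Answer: 1/9847 ≈ 0.00010155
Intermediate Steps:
1/y(sqrt((-24 + (-29 + 35)*(M + 23)) - 1)) = 1/(-(-5725 + 229*(-29 + 35)*(-26 + 23))) = 1/(-(-5725 - 4122)) = 1/(-229*(sqrt((-24 - 18) - 1))**2) = 1/(-229*(sqrt(-42 - 1))**2) = 1/(-229*(sqrt(-43))**2) = 1/(-229*(I*sqrt(43))**2) = 1/(-229*(-43)) = 1/9847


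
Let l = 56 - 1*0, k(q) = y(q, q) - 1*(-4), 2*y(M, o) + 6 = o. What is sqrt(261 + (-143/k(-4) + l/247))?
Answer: 2*sqrt(6165367)/247 ≈ 20.105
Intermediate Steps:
y(M, o) = -3 + o/2
k(q) = 1 + q/2 (k(q) = (-3 + q/2) - 1*(-4) = (-3 + q/2) + 4 = 1 + q/2)
l = 56 (l = 56 + 0 = 56)
sqrt(261 + (-143/k(-4) + l/247)) = sqrt(261 + (-143/(1 + (1/2)*(-4)) + 56/247)) = sqrt(261 + (-143/(1 - 2) + 56*(1/247))) = sqrt(261 + (-143/(-1) + 56/247)) = sqrt(261 + (-143*(-1) + 56/247)) = sqrt(261 + (143 + 56/247)) = sqrt(261 + 35377/247) = sqrt(99844/247) = 2*sqrt(6165367)/247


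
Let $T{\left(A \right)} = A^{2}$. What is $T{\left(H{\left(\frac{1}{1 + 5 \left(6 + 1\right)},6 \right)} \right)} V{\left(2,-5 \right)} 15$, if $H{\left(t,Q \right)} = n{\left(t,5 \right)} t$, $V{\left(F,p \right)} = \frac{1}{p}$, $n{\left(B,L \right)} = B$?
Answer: $- \frac{1}{559872} \approx -1.7861 \cdot 10^{-6}$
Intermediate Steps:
$H{\left(t,Q \right)} = t^{2}$ ($H{\left(t,Q \right)} = t t = t^{2}$)
$T{\left(H{\left(\frac{1}{1 + 5 \left(6 + 1\right)},6 \right)} \right)} V{\left(2,-5 \right)} 15 = \frac{\left(\left(\frac{1}{1 + 5 \left(6 + 1\right)}\right)^{2}\right)^{2}}{-5} \cdot 15 = \left(\left(\frac{1}{1 + 5 \cdot 7}\right)^{2}\right)^{2} \left(- \frac{1}{5}\right) 15 = \left(\left(\frac{1}{1 + 35}\right)^{2}\right)^{2} \left(- \frac{1}{5}\right) 15 = \left(\left(\frac{1}{36}\right)^{2}\right)^{2} \left(- \frac{1}{5}\right) 15 = \left(\frac{1}{1296}\right)^{2} \left(- \frac{1}{5}\right) 15 = \frac{1}{1679616} \left(- \frac{1}{5}\right) 15 = \left(- \frac{1}{8398080}\right) 15 = - \frac{1}{559872}$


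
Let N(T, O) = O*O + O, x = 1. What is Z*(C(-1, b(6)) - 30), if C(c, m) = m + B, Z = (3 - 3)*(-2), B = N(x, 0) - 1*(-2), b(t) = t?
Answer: 0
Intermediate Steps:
N(T, O) = O + O² (N(T, O) = O² + O = O + O²)
B = 2 (B = 0*(1 + 0) - 1*(-2) = 0*1 + 2 = 0 + 2 = 2)
Z = 0 (Z = 0*(-2) = 0)
C(c, m) = 2 + m (C(c, m) = m + 2 = 2 + m)
Z*(C(-1, b(6)) - 30) = 0*((2 + 6) - 30) = 0*(8 - 30) = 0*(-22) = 0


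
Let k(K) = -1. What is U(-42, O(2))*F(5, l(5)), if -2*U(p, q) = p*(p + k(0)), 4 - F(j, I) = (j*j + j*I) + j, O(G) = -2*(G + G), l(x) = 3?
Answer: 37023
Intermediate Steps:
O(G) = -4*G
F(j, I) = 4 - j - j**2 - I*j (F(j, I) = 4 - ((j*j + j*I) + j) = 4 - ((j**2 + I*j) + j) = 4 - (j + j**2 + I*j) = 4 + (-j - j**2 - I*j) = 4 - j - j**2 - I*j)
U(p, q) = -p*(-1 + p)/2 (U(p, q) = -p*(p - 1)/2 = -p*(-1 + p)/2)
U(-42, O(2))*F(5, l(5)) = ((1/2)*(-42)*(1 - 1*(-42)))*(4 - 1*5 - 1*5**2 - 1*3*5) = ((1/2)*(-42)*(1 + 42))*(4 - 5 - 1*25 - 15) = ((1/2)*(-42)*43)*(4 - 5 - 25 - 15) = -903*(-41) = 37023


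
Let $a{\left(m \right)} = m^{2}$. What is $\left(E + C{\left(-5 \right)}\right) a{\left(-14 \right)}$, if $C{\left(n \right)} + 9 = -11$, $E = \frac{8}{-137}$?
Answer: $- \frac{538608}{137} \approx -3931.4$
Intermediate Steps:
$E = - \frac{8}{137}$ ($E = 8 \left(- \frac{1}{137}\right) = - \frac{8}{137} \approx -0.058394$)
$C{\left(n \right)} = -20$ ($C{\left(n \right)} = -9 - 11 = -20$)
$\left(E + C{\left(-5 \right)}\right) a{\left(-14 \right)} = \left(- \frac{8}{137} - 20\right) \left(-14\right)^{2} = \left(- \frac{2748}{137}\right) 196 = - \frac{538608}{137}$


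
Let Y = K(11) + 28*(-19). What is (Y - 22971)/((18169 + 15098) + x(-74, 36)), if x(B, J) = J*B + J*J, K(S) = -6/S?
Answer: -258539/350889 ≈ -0.73681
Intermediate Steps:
Y = -5858/11 (Y = -6/11 + 28*(-19) = -6*1/11 - 532 = -6/11 - 532 = -5858/11 ≈ -532.54)
x(B, J) = J² + B*J (x(B, J) = B*J + J² = J² + B*J)
(Y - 22971)/((18169 + 15098) + x(-74, 36)) = (-5858/11 - 22971)/((18169 + 15098) + 36*(-74 + 36)) = -258539/(11*(33267 + 36*(-38))) = -258539/(11*(33267 - 1368)) = -258539/11/31899 = -258539/11*1/31899 = -258539/350889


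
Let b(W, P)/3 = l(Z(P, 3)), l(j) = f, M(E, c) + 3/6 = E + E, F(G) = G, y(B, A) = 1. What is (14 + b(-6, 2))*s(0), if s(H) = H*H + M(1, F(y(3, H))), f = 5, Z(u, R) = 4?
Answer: 87/2 ≈ 43.500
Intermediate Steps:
M(E, c) = -1/2 + 2*E (M(E, c) = -1/2 + (E + E) = -1/2 + 2*E)
l(j) = 5
s(H) = 3/2 + H**2 (s(H) = H*H + (-1/2 + 2*1) = H**2 + (-1/2 + 2) = H**2 + 3/2 = 3/2 + H**2)
b(W, P) = 15 (b(W, P) = 3*5 = 15)
(14 + b(-6, 2))*s(0) = (14 + 15)*(3/2 + 0**2) = 29*(3/2 + 0) = 29*(3/2) = 87/2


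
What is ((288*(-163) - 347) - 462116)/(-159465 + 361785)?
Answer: -509407/202320 ≈ -2.5178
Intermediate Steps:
((288*(-163) - 347) - 462116)/(-159465 + 361785) = ((-46944 - 347) - 462116)/202320 = (-47291 - 462116)*(1/202320) = -509407*1/202320 = -509407/202320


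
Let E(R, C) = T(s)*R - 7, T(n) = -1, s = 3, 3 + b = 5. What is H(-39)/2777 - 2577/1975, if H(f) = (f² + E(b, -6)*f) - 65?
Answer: -3587504/5484575 ≈ -0.65411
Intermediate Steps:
b = 2 (b = -3 + 5 = 2)
E(R, C) = -7 - R (E(R, C) = -R - 7 = -7 - R)
H(f) = -65 + f² - 9*f (H(f) = (f² + (-7 - 1*2)*f) - 65 = (f² + (-7 - 2)*f) - 65 = (f² - 9*f) - 65 = -65 + f² - 9*f)
H(-39)/2777 - 2577/1975 = (-65 + (-39)² - 9*(-39))/2777 - 2577/1975 = (-65 + 1521 + 351)*(1/2777) - 2577*1/1975 = 1807*(1/2777) - 2577/1975 = 1807/2777 - 2577/1975 = -3587504/5484575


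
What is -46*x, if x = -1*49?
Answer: 2254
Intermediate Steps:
x = -49
-46*x = -46*(-49) = 2254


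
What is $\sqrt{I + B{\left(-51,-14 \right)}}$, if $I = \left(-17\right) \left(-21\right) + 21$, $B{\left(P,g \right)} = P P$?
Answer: $3 \sqrt{331} \approx 54.58$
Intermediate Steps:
$B{\left(P,g \right)} = P^{2}$
$I = 378$ ($I = 357 + 21 = 378$)
$\sqrt{I + B{\left(-51,-14 \right)}} = \sqrt{378 + \left(-51\right)^{2}} = \sqrt{378 + 2601} = \sqrt{2979} = 3 \sqrt{331}$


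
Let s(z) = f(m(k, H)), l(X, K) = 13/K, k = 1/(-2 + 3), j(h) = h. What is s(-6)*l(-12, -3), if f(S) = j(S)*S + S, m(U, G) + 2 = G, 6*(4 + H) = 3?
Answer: -429/4 ≈ -107.25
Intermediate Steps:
H = -7/2 (H = -4 + (⅙)*3 = -4 + ½ = -7/2 ≈ -3.5000)
k = 1 (k = 1/1 = 1)
m(U, G) = -2 + G
f(S) = S + S² (f(S) = S*S + S = S² + S = S + S²)
s(z) = 99/4 (s(z) = (-2 - 7/2)*(1 + (-2 - 7/2)) = -11*(1 - 11/2)/2 = -11/2*(-9/2) = 99/4)
s(-6)*l(-12, -3) = 99*(13/(-3))/4 = 99*(13*(-⅓))/4 = (99/4)*(-13/3) = -429/4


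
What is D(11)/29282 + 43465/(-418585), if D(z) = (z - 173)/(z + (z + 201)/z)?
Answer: -428857624/4122811099 ≈ -0.10402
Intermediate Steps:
D(z) = (-173 + z)/(z + (201 + z)/z)
D(11)/29282 + 43465/(-418585) = (11*(-173 + 11)/(201 + 11 + 11²))/29282 + 43465/(-418585) = (11*(-162)/(201 + 11 + 121))*(1/29282) + 43465*(-1/418585) = (11*(-162)/333)*(1/29282) - 8693/83717 = (11*(1/333)*(-162))*(1/29282) - 8693/83717 = -198/37*1/29282 - 8693/83717 = -9/49247 - 8693/83717 = -428857624/4122811099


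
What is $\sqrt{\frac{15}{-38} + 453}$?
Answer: $\frac{21 \sqrt{1482}}{38} \approx 21.275$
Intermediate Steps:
$\sqrt{\frac{15}{-38} + 453} = \sqrt{15 \left(- \frac{1}{38}\right) + 453} = \sqrt{- \frac{15}{38} + 453} = \sqrt{\frac{17199}{38}} = \frac{21 \sqrt{1482}}{38}$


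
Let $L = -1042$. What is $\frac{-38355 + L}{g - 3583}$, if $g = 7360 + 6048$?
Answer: $- \frac{39397}{9825} \approx -4.0099$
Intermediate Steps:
$g = 13408$
$\frac{-38355 + L}{g - 3583} = \frac{-38355 - 1042}{13408 - 3583} = - \frac{39397}{9825}$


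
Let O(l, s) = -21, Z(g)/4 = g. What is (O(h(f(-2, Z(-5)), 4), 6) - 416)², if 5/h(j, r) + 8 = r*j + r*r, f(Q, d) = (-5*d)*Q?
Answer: 190969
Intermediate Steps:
Z(g) = 4*g
f(Q, d) = -5*Q*d
h(j, r) = 5/(-8 + r² + j*r) (h(j, r) = 5/(-8 + (r*j + r*r)) = 5/(-8 + (j*r + r²)) = 5/(-8 + (r² + j*r)) = 5/(-8 + r² + j*r))
(O(h(f(-2, Z(-5)), 4), 6) - 416)² = (-21 - 416)² = (-437)² = 190969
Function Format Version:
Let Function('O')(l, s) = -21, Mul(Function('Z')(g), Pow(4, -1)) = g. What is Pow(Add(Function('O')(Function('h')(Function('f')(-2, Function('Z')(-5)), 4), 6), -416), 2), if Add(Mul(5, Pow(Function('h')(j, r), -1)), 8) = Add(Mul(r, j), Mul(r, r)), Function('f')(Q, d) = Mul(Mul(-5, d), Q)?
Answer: 190969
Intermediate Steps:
Function('Z')(g) = Mul(4, g)
Function('f')(Q, d) = Mul(-5, Q, d)
Function('h')(j, r) = Mul(5, Pow(Add(-8, Pow(r, 2), Mul(j, r)), -1)) (Function('h')(j, r) = Mul(5, Pow(Add(-8, Add(Mul(r, j), Mul(r, r))), -1)) = Mul(5, Pow(Add(-8, Add(Mul(j, r), Pow(r, 2))), -1)) = Mul(5, Pow(Add(-8, Add(Pow(r, 2), Mul(j, r))), -1)) = Mul(5, Pow(Add(-8, Pow(r, 2), Mul(j, r)), -1)))
Pow(Add(Function('O')(Function('h')(Function('f')(-2, Function('Z')(-5)), 4), 6), -416), 2) = Pow(Add(-21, -416), 2) = Pow(-437, 2) = 190969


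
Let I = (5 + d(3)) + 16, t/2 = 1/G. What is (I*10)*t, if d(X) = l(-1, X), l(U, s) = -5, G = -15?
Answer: -64/3 ≈ -21.333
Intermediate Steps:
d(X) = -5
t = -2/15 (t = 2/(-15) = 2*(-1/15) = -2/15 ≈ -0.13333)
I = 16 (I = (5 - 5) + 16 = 0 + 16 = 16)
(I*10)*t = (16*10)*(-2/15) = 160*(-2/15) = -64/3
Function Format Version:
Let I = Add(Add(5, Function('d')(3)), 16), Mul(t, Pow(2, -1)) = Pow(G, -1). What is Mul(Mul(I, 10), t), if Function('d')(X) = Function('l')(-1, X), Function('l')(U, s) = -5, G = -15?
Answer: Rational(-64, 3) ≈ -21.333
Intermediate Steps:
Function('d')(X) = -5
t = Rational(-2, 15) (t = Mul(2, Pow(-15, -1)) = Mul(2, Rational(-1, 15)) = Rational(-2, 15) ≈ -0.13333)
I = 16 (I = Add(Add(5, -5), 16) = Add(0, 16) = 16)
Mul(Mul(I, 10), t) = Mul(Mul(16, 10), Rational(-2, 15)) = Mul(160, Rational(-2, 15)) = Rational(-64, 3)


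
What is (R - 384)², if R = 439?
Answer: 3025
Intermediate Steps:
(R - 384)² = (439 - 384)² = 55² = 3025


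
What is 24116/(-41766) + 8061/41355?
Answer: -12234101/31985795 ≈ -0.38249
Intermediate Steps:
24116/(-41766) + 8061/41355 = 24116*(-1/41766) + 8061*(1/41355) = -12058/20883 + 2687/13785 = -12234101/31985795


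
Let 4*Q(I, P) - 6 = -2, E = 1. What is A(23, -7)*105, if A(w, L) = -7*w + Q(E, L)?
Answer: -16800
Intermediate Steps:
Q(I, P) = 1 (Q(I, P) = 3/2 + (¼)*(-2) = 3/2 - ½ = 1)
A(w, L) = 1 - 7*w (A(w, L) = -7*w + 1 = 1 - 7*w)
A(23, -7)*105 = (1 - 7*23)*105 = (1 - 161)*105 = -160*105 = -16800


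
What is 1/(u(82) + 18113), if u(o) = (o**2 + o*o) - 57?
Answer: 1/31504 ≈ 3.1742e-5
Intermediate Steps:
u(o) = -57 + 2*o**2 (u(o) = (o**2 + o**2) - 57 = 2*o**2 - 57 = -57 + 2*o**2)
1/(u(82) + 18113) = 1/((-57 + 2*82**2) + 18113) = 1/((-57 + 2*6724) + 18113) = 1/((-57 + 13448) + 18113) = 1/(13391 + 18113) = 1/31504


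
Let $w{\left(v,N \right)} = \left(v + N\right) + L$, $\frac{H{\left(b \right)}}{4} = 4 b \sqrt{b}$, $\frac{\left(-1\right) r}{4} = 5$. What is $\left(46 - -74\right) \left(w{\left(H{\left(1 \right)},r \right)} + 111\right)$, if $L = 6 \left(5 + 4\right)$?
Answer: $19320$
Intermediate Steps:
$L = 54$ ($L = 6 \cdot 9 = 54$)
$r = -20$ ($r = \left(-4\right) 5 = -20$)
$H{\left(b \right)} = 16 b^{\frac{3}{2}}$ ($H{\left(b \right)} = 4 \cdot 4 b \sqrt{b} = 4 \cdot 4 b^{\frac{3}{2}} = 16 b^{\frac{3}{2}}$)
$w{\left(v,N \right)} = 54 + N + v$ ($w{\left(v,N \right)} = \left(v + N\right) + 54 = \left(N + v\right) + 54 = 54 + N + v$)
$\left(46 - -74\right) \left(w{\left(H{\left(1 \right)},r \right)} + 111\right) = \left(46 - -74\right) \left(\left(54 - 20 + 16 \cdot 1^{\frac{3}{2}}\right) + 111\right) = \left(46 + 74\right) \left(\left(54 - 20 + 16 \cdot 1\right) + 111\right) = 120 \left(\left(54 - 20 + 16\right) + 111\right) = 120 \left(50 + 111\right) = 120 \cdot 161 = 19320$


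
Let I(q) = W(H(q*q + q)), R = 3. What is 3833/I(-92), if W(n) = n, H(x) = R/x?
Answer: 32089876/3 ≈ 1.0697e+7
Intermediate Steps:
H(x) = 3/x
I(q) = 3/(q + q²) (I(q) = 3/(q*q + q) = 3/(q² + q) = 3/(q + q²))
3833/I(-92) = 3833/((3/(-92*(1 - 92)))) = 3833/((3*(-1/92)/(-91))) = 3833/((3*(-1/92)*(-1/91))) = 3833/(3/8372) = 3833*(8372/3) = 32089876/3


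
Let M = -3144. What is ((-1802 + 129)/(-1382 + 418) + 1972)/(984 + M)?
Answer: -211409/231360 ≈ -0.91377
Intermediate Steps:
((-1802 + 129)/(-1382 + 418) + 1972)/(984 + M) = ((-1802 + 129)/(-1382 + 418) + 1972)/(984 - 3144) = (-1673/(-964) + 1972)/(-2160) = (-1673*(-1/964) + 1972)*(-1/2160) = (1673/964 + 1972)*(-1/2160) = (1902681/964)*(-1/2160) = -211409/231360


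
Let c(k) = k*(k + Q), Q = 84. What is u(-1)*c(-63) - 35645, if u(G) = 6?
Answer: -43583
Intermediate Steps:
c(k) = k*(84 + k) (c(k) = k*(k + 84) = k*(84 + k))
u(-1)*c(-63) - 35645 = 6*(-63*(84 - 63)) - 35645 = 6*(-63*21) - 35645 = 6*(-1323) - 35645 = -7938 - 35645 = -43583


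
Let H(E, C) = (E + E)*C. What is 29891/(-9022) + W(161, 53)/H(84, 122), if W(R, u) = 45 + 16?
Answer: -5017177/1515696 ≈ -3.3101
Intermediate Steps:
H(E, C) = 2*C*E (H(E, C) = (2*E)*C = 2*C*E)
W(R, u) = 61
29891/(-9022) + W(161, 53)/H(84, 122) = 29891/(-9022) + 61/((2*122*84)) = 29891*(-1/9022) + 61/20496 = -29891/9022 + 61*(1/20496) = -29891/9022 + 1/336 = -5017177/1515696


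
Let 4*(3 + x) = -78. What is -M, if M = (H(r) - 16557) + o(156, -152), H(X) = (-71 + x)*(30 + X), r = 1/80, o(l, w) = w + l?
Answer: 3097467/160 ≈ 19359.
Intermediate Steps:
x = -45/2 (x = -3 + (¼)*(-78) = -3 - 39/2 = -45/2 ≈ -22.500)
o(l, w) = l + w
r = 1/80 ≈ 0.012500
H(X) = -2805 - 187*X/2 (H(X) = (-71 - 45/2)*(30 + X) = -187*(30 + X)/2 = -2805 - 187*X/2)
M = -3097467/160 (M = ((-2805 - 187/2*1/80) - 16557) + (156 - 152) = ((-2805 - 187/160) - 16557) + 4 = (-448987/160 - 16557) + 4 = -3098107/160 + 4 = -3097467/160 ≈ -19359.)
-M = -1*(-3097467/160) = 3097467/160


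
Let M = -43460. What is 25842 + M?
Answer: -17618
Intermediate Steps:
25842 + M = 25842 - 43460 = -17618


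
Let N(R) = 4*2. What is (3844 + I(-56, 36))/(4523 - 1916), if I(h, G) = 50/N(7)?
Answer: 15401/10428 ≈ 1.4769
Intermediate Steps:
N(R) = 8
I(h, G) = 25/4 (I(h, G) = 50/8 = 50*(⅛) = 25/4)
(3844 + I(-56, 36))/(4523 - 1916) = (3844 + 25/4)/(4523 - 1916) = (15401/4)/2607 = (15401/4)*(1/2607) = 15401/10428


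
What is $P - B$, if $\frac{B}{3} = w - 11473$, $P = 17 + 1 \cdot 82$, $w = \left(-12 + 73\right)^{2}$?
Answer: $23355$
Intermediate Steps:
$w = 3721$ ($w = 61^{2} = 3721$)
$P = 99$ ($P = 17 + 82 = 99$)
$B = -23256$ ($B = 3 \left(3721 - 11473\right) = 3 \left(-7752\right) = -23256$)
$P - B = 99 - -23256 = 99 + 23256 = 23355$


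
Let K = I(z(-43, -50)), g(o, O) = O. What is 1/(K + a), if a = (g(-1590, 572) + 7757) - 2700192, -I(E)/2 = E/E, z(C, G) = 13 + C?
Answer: -1/2691865 ≈ -3.7149e-7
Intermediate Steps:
I(E) = -2 (I(E) = -2*E/E = -2*1 = -2)
K = -2
a = -2691863 (a = (572 + 7757) - 2700192 = 8329 - 2700192 = -2691863)
1/(K + a) = 1/(-2 - 2691863) = 1/(-2691865) = -1/2691865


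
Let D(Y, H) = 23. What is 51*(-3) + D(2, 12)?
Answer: -130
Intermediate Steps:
51*(-3) + D(2, 12) = 51*(-3) + 23 = -153 + 23 = -130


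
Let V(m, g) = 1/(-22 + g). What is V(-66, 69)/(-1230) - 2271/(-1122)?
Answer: 10940449/5405235 ≈ 2.0240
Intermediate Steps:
V(-66, 69)/(-1230) - 2271/(-1122) = 1/((-22 + 69)*(-1230)) - 2271/(-1122) = -1/1230/47 - 2271*(-1/1122) = (1/47)*(-1/1230) + 757/374 = -1/57810 + 757/374 = 10940449/5405235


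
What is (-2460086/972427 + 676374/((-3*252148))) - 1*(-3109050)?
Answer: 381162150922656253/122597761598 ≈ 3.1090e+6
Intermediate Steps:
(-2460086/972427 + 676374/((-3*252148))) - 1*(-3109050) = (-2460086*1/972427 + 676374/(-756444)) + 3109050 = (-2460086/972427 + 676374*(-1/756444)) + 3109050 = (-2460086/972427 - 112729/126074) + 3109050 = -419773605647/122597761598 + 3109050 = 381162150922656253/122597761598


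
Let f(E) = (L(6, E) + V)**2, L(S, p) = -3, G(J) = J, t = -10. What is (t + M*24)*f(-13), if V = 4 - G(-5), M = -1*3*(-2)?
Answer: 4824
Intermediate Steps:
M = 6 (M = -3*(-2) = 6)
V = 9 (V = 4 - 1*(-5) = 4 + 5 = 9)
f(E) = 36 (f(E) = (-3 + 9)**2 = 6**2 = 36)
(t + M*24)*f(-13) = (-10 + 6*24)*36 = (-10 + 144)*36 = 134*36 = 4824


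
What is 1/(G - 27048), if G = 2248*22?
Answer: 1/22408 ≈ 4.4627e-5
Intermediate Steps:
G = 49456
1/(G - 27048) = 1/(49456 - 27048) = 1/22408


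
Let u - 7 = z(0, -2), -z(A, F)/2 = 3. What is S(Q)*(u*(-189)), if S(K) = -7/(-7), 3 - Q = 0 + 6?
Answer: -189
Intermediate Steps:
z(A, F) = -6 (z(A, F) = -2*3 = -6)
u = 1 (u = 7 - 6 = 1)
Q = -3 (Q = 3 - (0 + 6) = 3 - 1*6 = 3 - 6 = -3)
S(K) = 1 (S(K) = -7*(-⅐) = 1)
S(Q)*(u*(-189)) = 1*(1*(-189)) = 1*(-189) = -189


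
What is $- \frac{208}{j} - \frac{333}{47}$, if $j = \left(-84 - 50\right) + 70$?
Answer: $- \frac{721}{188} \approx -3.8351$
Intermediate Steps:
$j = -64$ ($j = \left(-84 - 50\right) + 70 = -134 + 70 = -64$)
$- \frac{208}{j} - \frac{333}{47} = - \frac{208}{-64} - \frac{333}{47} = \left(-208\right) \left(- \frac{1}{64}\right) - \frac{333}{47} = \frac{13}{4} - \frac{333}{47} = - \frac{721}{188}$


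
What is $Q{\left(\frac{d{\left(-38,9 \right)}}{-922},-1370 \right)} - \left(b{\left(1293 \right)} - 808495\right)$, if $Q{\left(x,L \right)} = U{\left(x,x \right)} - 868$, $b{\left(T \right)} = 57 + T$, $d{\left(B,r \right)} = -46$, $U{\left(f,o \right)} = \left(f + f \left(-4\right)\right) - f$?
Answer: $\frac{371693605}{461} \approx 8.0628 \cdot 10^{5}$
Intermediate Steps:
$U{\left(f,o \right)} = - 4 f$ ($U{\left(f,o \right)} = \left(f - 4 f\right) - f = - 3 f - f = - 4 f$)
$Q{\left(x,L \right)} = -868 - 4 x$ ($Q{\left(x,L \right)} = - 4 x - 868 = -868 - 4 x$)
$Q{\left(\frac{d{\left(-38,9 \right)}}{-922},-1370 \right)} - \left(b{\left(1293 \right)} - 808495\right) = \left(-868 - 4 \left(- \frac{46}{-922}\right)\right) - \left(\left(57 + 1293\right) - 808495\right) = \left(-868 - 4 \left(\left(-46\right) \left(- \frac{1}{922}\right)\right)\right) - \left(1350 - 808495\right) = \left(-868 - \frac{92}{461}\right) - -807145 = \left(-868 - \frac{92}{461}\right) + 807145 = - \frac{400240}{461} + 807145 = \frac{371693605}{461}$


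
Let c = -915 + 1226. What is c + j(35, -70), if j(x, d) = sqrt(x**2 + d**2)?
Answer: 311 + 35*sqrt(5) ≈ 389.26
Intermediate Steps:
j(x, d) = sqrt(d**2 + x**2)
c = 311
c + j(35, -70) = 311 + sqrt((-70)**2 + 35**2) = 311 + sqrt(4900 + 1225) = 311 + sqrt(6125) = 311 + 35*sqrt(5)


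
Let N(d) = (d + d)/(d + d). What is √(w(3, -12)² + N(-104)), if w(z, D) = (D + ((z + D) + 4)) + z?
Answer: √197 ≈ 14.036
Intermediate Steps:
w(z, D) = 4 + 2*D + 2*z (w(z, D) = (D + ((D + z) + 4)) + z = (D + (4 + D + z)) + z = (4 + z + 2*D) + z = 4 + 2*D + 2*z)
N(d) = 1 (N(d) = (2*d)/((2*d)) = (2*d)*(1/(2*d)) = 1)
√(w(3, -12)² + N(-104)) = √((4 + 2*(-12) + 2*3)² + 1) = √((4 - 24 + 6)² + 1) = √((-14)² + 1) = √(196 + 1) = √197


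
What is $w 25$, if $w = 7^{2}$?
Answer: $1225$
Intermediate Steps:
$w = 49$
$w 25 = 49 \cdot 25 = 1225$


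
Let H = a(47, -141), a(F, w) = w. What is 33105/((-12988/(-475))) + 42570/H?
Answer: 554769405/610436 ≈ 908.81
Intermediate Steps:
H = -141
33105/((-12988/(-475))) + 42570/H = 33105/((-12988/(-475))) + 42570/(-141) = 33105/((-12988*(-1/475))) + 42570*(-1/141) = 33105/(12988/475) - 14190/47 = 33105*(475/12988) - 14190/47 = 15724875/12988 - 14190/47 = 554769405/610436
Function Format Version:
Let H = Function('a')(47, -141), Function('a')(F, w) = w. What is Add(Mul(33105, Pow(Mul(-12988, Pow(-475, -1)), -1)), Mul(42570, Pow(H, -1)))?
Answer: Rational(554769405, 610436) ≈ 908.81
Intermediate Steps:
H = -141
Add(Mul(33105, Pow(Mul(-12988, Pow(-475, -1)), -1)), Mul(42570, Pow(H, -1))) = Add(Mul(33105, Pow(Mul(-12988, Pow(-475, -1)), -1)), Mul(42570, Pow(-141, -1))) = Add(Mul(33105, Pow(Mul(-12988, Rational(-1, 475)), -1)), Mul(42570, Rational(-1, 141))) = Add(Mul(33105, Pow(Rational(12988, 475), -1)), Rational(-14190, 47)) = Add(Mul(33105, Rational(475, 12988)), Rational(-14190, 47)) = Add(Rational(15724875, 12988), Rational(-14190, 47)) = Rational(554769405, 610436)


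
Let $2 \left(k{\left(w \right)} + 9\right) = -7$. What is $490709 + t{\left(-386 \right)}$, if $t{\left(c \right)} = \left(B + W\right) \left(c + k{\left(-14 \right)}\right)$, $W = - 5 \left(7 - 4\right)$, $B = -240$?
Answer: $\frac{1184653}{2} \approx 5.9233 \cdot 10^{5}$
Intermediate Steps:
$k{\left(w \right)} = - \frac{25}{2}$ ($k{\left(w \right)} = -9 + \frac{1}{2} \left(-7\right) = -9 - \frac{7}{2} = - \frac{25}{2}$)
$W = -15$ ($W = - 5 \left(7 - 4\right) = \left(-5\right) 3 = -15$)
$t{\left(c \right)} = \frac{6375}{2} - 255 c$ ($t{\left(c \right)} = \left(-240 - 15\right) \left(c - \frac{25}{2}\right) = - 255 \left(- \frac{25}{2} + c\right) = \frac{6375}{2} - 255 c$)
$490709 + t{\left(-386 \right)} = 490709 + \left(\frac{6375}{2} - -98430\right) = 490709 + \left(\frac{6375}{2} + 98430\right) = 490709 + \frac{203235}{2} = \frac{1184653}{2}$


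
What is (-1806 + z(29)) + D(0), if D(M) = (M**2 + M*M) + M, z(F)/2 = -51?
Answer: -1908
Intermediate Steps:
z(F) = -102 (z(F) = 2*(-51) = -102)
D(M) = M + 2*M**2 (D(M) = (M**2 + M**2) + M = 2*M**2 + M = M + 2*M**2)
(-1806 + z(29)) + D(0) = (-1806 - 102) + 0*(1 + 2*0) = -1908 + 0*(1 + 0) = -1908 + 0*1 = -1908 + 0 = -1908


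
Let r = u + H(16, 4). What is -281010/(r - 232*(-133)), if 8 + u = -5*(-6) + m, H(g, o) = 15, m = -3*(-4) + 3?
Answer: -140505/15454 ≈ -9.0918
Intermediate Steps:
m = 15 (m = 12 + 3 = 15)
u = 37 (u = -8 + (-5*(-6) + 15) = -8 + (30 + 15) = -8 + 45 = 37)
r = 52 (r = 37 + 15 = 52)
-281010/(r - 232*(-133)) = -281010/(52 - 232*(-133)) = -281010/(52 + 30856) = -281010/30908 = -281010*1/30908 = -140505/15454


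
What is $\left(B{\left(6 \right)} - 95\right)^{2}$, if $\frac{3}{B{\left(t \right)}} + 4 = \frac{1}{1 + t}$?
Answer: $\frac{743044}{81} \approx 9173.4$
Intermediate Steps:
$B{\left(t \right)} = \frac{3}{-4 + \frac{1}{1 + t}}$
$\left(B{\left(6 \right)} - 95\right)^{2} = \left(\frac{3 \left(-1 - 6\right)}{3 + 4 \cdot 6} - 95\right)^{2} = \left(\frac{3 \left(-1 - 6\right)}{3 + 24} - 95\right)^{2} = \left(3 \cdot \frac{1}{27} \left(-7\right) - 95\right)^{2} = \left(- \frac{7}{9} - 95\right)^{2} = \left(- \frac{862}{9}\right)^{2} = \frac{743044}{81}$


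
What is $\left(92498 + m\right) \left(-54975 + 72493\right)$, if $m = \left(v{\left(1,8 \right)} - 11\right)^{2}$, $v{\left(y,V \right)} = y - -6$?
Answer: $1620660252$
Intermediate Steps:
$v{\left(y,V \right)} = 6 + y$ ($v{\left(y,V \right)} = y + 6 = 6 + y$)
$m = 16$ ($m = \left(\left(6 + 1\right) - 11\right)^{2} = \left(7 - 11\right)^{2} = \left(-4\right)^{2} = 16$)
$\left(92498 + m\right) \left(-54975 + 72493\right) = \left(92498 + 16\right) \left(-54975 + 72493\right) = 92514 \cdot 17518 = 1620660252$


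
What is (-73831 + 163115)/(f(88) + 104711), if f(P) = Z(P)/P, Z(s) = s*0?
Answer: 89284/104711 ≈ 0.85267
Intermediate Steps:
Z(s) = 0
f(P) = 0 (f(P) = 0/P = 0)
(-73831 + 163115)/(f(88) + 104711) = (-73831 + 163115)/(0 + 104711) = 89284/104711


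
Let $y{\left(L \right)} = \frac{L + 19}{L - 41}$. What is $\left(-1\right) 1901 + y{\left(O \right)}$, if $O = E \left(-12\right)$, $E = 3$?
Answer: $- \frac{146360}{77} \approx -1900.8$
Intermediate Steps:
$O = -36$ ($O = 3 \left(-12\right) = -36$)
$y{\left(L \right)} = \frac{19 + L}{-41 + L}$
$\left(-1\right) 1901 + y{\left(O \right)} = \left(-1\right) 1901 + \frac{19 - 36}{-41 - 36} = -1901 + \frac{1}{-77} \left(-17\right) = -1901 - - \frac{17}{77} = -1901 + \frac{17}{77} = - \frac{146360}{77}$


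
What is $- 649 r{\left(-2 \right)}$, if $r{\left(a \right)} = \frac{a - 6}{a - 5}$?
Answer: $- \frac{5192}{7} \approx -741.71$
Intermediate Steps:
$r{\left(a \right)} = \frac{-6 + a}{-5 + a}$
$- 649 r{\left(-2 \right)} = - 649 \frac{-6 - 2}{-5 - 2} = - 649 \frac{1}{-7} \left(-8\right) = - 649 \left(\left(- \frac{1}{7}\right) \left(-8\right)\right) = \left(-649\right) \frac{8}{7} = - \frac{5192}{7}$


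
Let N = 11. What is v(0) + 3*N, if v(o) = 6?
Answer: 39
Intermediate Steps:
v(0) + 3*N = 6 + 3*11 = 6 + 33 = 39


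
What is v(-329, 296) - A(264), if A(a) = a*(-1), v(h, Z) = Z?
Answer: 560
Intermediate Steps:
A(a) = -a
v(-329, 296) - A(264) = 296 - (-1)*264 = 296 - 1*(-264) = 296 + 264 = 560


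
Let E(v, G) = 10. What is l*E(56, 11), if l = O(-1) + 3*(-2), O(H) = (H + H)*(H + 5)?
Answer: -140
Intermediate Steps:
O(H) = 2*H*(5 + H) (O(H) = (2*H)*(5 + H) = 2*H*(5 + H))
l = -14 (l = 2*(-1)*(5 - 1) + 3*(-2) = 2*(-1)*4 - 6 = -8 - 6 = -14)
l*E(56, 11) = -14*10 = -140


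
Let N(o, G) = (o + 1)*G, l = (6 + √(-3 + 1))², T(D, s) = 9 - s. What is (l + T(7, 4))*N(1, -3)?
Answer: -234 - 72*I*√2 ≈ -234.0 - 101.82*I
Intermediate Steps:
l = (6 + I*√2)² (l = (6 + √(-2))² = (6 + I*√2)² ≈ 34.0 + 16.971*I)
N(o, G) = G*(1 + o) (N(o, G) = (1 + o)*G = G*(1 + o))
(l + T(7, 4))*N(1, -3) = ((6 + I*√2)² + (9 - 1*4))*(-3*(1 + 1)) = ((6 + I*√2)² + (9 - 4))*(-3*2) = ((6 + I*√2)² + 5)*(-6) = (5 + (6 + I*√2)²)*(-6) = -30 - 6*(6 + I*√2)²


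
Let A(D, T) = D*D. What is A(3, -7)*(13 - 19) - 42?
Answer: -96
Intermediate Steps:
A(D, T) = D²
A(3, -7)*(13 - 19) - 42 = 3²*(13 - 19) - 42 = 9*(-6) - 42 = -54 - 42 = -96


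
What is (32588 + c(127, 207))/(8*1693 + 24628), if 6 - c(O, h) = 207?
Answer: 32387/38172 ≈ 0.84845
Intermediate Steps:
c(O, h) = -201 (c(O, h) = 6 - 1*207 = 6 - 207 = -201)
(32588 + c(127, 207))/(8*1693 + 24628) = (32588 - 201)/(8*1693 + 24628) = 32387/(13544 + 24628) = 32387/38172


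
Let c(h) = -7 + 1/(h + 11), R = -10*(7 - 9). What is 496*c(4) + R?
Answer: -51284/15 ≈ -3418.9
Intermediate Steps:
R = 20 (R = -10*(-2) = 20)
c(h) = -7 + 1/(11 + h)
496*c(4) + R = 496*((-76 - 7*4)/(11 + 4)) + 20 = 496*((-76 - 28)/15) + 20 = 496*((1/15)*(-104)) + 20 = 496*(-104/15) + 20 = -51584/15 + 20 = -51284/15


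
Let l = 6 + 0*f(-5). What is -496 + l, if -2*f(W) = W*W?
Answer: -490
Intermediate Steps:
f(W) = -W**2/2 (f(W) = -W*W/2 = -W**2/2)
l = 6 (l = 6 + 0*(-1/2*(-5)**2) = 6 + 0*(-1/2*25) = 6 + 0*(-25/2) = 6 + 0 = 6)
-496 + l = -496 + 6 = -490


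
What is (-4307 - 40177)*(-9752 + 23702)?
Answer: -620551800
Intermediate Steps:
(-4307 - 40177)*(-9752 + 23702) = -44484*13950 = -620551800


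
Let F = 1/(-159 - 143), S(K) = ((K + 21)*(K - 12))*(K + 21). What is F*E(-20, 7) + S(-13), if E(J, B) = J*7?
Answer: -241530/151 ≈ -1599.5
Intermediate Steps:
E(J, B) = 7*J
S(K) = (21 + K)²*(-12 + K) (S(K) = ((21 + K)*(-12 + K))*(21 + K) = ((-12 + K)*(21 + K))*(21 + K) = (21 + K)²*(-12 + K))
F = -1/302 (F = 1/(-302) = -1/302 ≈ -0.0033113)
F*E(-20, 7) + S(-13) = -7*(-20)/302 + (21 - 13)²*(-12 - 13) = -1/302*(-140) + 8²*(-25) = 70/151 + 64*(-25) = 70/151 - 1600 = -241530/151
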